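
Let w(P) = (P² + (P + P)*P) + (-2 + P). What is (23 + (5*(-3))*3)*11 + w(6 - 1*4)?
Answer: -230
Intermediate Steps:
w(P) = -2 + P + 3*P² (w(P) = (P² + (2*P)*P) + (-2 + P) = (P² + 2*P²) + (-2 + P) = 3*P² + (-2 + P) = -2 + P + 3*P²)
(23 + (5*(-3))*3)*11 + w(6 - 1*4) = (23 + (5*(-3))*3)*11 + (-2 + (6 - 1*4) + 3*(6 - 1*4)²) = (23 - 15*3)*11 + (-2 + (6 - 4) + 3*(6 - 4)²) = (23 - 45)*11 + (-2 + 2 + 3*2²) = -22*11 + (-2 + 2 + 3*4) = -242 + (-2 + 2 + 12) = -242 + 12 = -230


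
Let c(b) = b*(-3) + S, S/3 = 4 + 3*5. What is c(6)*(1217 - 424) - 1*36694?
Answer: -5767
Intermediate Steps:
S = 57 (S = 3*(4 + 3*5) = 3*(4 + 15) = 3*19 = 57)
c(b) = 57 - 3*b (c(b) = b*(-3) + 57 = -3*b + 57 = 57 - 3*b)
c(6)*(1217 - 424) - 1*36694 = (57 - 3*6)*(1217 - 424) - 1*36694 = (57 - 18)*793 - 36694 = 39*793 - 36694 = 30927 - 36694 = -5767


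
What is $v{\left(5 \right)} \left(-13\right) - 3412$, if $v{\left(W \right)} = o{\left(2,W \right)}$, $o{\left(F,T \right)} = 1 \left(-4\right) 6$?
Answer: $-3100$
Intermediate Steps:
$o{\left(F,T \right)} = -24$ ($o{\left(F,T \right)} = \left(-4\right) 6 = -24$)
$v{\left(W \right)} = -24$
$v{\left(5 \right)} \left(-13\right) - 3412 = \left(-24\right) \left(-13\right) - 3412 = 312 - 3412 = -3100$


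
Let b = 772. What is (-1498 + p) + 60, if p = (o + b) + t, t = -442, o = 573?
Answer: -535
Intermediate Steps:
p = 903 (p = (573 + 772) - 442 = 1345 - 442 = 903)
(-1498 + p) + 60 = (-1498 + 903) + 60 = -595 + 60 = -535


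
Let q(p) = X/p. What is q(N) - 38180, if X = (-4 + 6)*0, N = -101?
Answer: -38180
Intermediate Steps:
X = 0 (X = 2*0 = 0)
q(p) = 0 (q(p) = 0/p = 0)
q(N) - 38180 = 0 - 38180 = -38180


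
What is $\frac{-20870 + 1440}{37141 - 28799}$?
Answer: $- \frac{9715}{4171} \approx -2.3292$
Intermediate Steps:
$\frac{-20870 + 1440}{37141 - 28799} = - \frac{19430}{8342} = \left(-19430\right) \frac{1}{8342} = - \frac{9715}{4171}$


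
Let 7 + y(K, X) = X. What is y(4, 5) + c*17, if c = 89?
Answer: 1511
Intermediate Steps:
y(K, X) = -7 + X
y(4, 5) + c*17 = (-7 + 5) + 89*17 = -2 + 1513 = 1511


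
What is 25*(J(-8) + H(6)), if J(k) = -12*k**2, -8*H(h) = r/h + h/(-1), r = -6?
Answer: -153425/8 ≈ -19178.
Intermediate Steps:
H(h) = h/8 + 3/(4*h) (H(h) = -(-6/h + h/(-1))/8 = -(-6/h + h*(-1))/8 = -(-6/h - h)/8 = -(-h - 6/h)/8 = h/8 + 3/(4*h))
25*(J(-8) + H(6)) = 25*(-12*(-8)**2 + (1/8)*(6 + 6**2)/6) = 25*(-12*64 + (1/8)*(1/6)*(6 + 36)) = 25*(-768 + (1/8)*(1/6)*42) = 25*(-768 + 7/8) = 25*(-6137/8) = -153425/8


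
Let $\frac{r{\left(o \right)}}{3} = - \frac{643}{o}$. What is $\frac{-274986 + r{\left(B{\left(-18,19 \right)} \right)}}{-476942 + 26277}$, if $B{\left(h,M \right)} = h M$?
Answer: $\frac{31347761}{51375810} \approx 0.61017$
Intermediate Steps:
$B{\left(h,M \right)} = M h$
$r{\left(o \right)} = - \frac{1929}{o}$ ($r{\left(o \right)} = 3 \left(- \frac{643}{o}\right) = - \frac{1929}{o}$)
$\frac{-274986 + r{\left(B{\left(-18,19 \right)} \right)}}{-476942 + 26277} = \frac{-274986 - \frac{1929}{19 \left(-18\right)}}{-476942 + 26277} = \frac{-274986 - \frac{1929}{-342}}{-450665} = \left(-274986 - - \frac{643}{114}\right) \left(- \frac{1}{450665}\right) = \left(-274986 + \frac{643}{114}\right) \left(- \frac{1}{450665}\right) = \left(- \frac{31347761}{114}\right) \left(- \frac{1}{450665}\right) = \frac{31347761}{51375810}$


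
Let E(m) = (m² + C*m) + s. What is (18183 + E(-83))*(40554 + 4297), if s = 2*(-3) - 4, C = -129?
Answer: 1604275419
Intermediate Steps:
s = -10 (s = -6 - 4 = -10)
E(m) = -10 + m² - 129*m (E(m) = (m² - 129*m) - 10 = -10 + m² - 129*m)
(18183 + E(-83))*(40554 + 4297) = (18183 + (-10 + (-83)² - 129*(-83)))*(40554 + 4297) = (18183 + (-10 + 6889 + 10707))*44851 = (18183 + 17586)*44851 = 35769*44851 = 1604275419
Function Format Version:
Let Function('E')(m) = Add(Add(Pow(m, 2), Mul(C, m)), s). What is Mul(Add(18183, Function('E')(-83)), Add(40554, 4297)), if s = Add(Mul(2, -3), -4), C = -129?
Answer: 1604275419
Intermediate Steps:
s = -10 (s = Add(-6, -4) = -10)
Function('E')(m) = Add(-10, Pow(m, 2), Mul(-129, m)) (Function('E')(m) = Add(Add(Pow(m, 2), Mul(-129, m)), -10) = Add(-10, Pow(m, 2), Mul(-129, m)))
Mul(Add(18183, Function('E')(-83)), Add(40554, 4297)) = Mul(Add(18183, Add(-10, Pow(-83, 2), Mul(-129, -83))), Add(40554, 4297)) = Mul(Add(18183, Add(-10, 6889, 10707)), 44851) = Mul(Add(18183, 17586), 44851) = Mul(35769, 44851) = 1604275419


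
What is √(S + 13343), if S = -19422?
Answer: I*√6079 ≈ 77.968*I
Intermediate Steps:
√(S + 13343) = √(-19422 + 13343) = √(-6079) = I*√6079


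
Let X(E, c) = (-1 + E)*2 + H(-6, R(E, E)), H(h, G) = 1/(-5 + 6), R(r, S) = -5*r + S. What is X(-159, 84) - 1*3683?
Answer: -4002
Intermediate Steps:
R(r, S) = S - 5*r
H(h, G) = 1 (H(h, G) = 1/1 = 1)
X(E, c) = -1 + 2*E (X(E, c) = (-1 + E)*2 + 1 = (-2 + 2*E) + 1 = -1 + 2*E)
X(-159, 84) - 1*3683 = (-1 + 2*(-159)) - 1*3683 = (-1 - 318) - 3683 = -319 - 3683 = -4002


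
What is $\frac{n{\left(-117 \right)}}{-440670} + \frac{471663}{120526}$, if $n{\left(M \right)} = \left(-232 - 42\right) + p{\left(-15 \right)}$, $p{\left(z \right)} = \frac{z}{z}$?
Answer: $\frac{17323386484}{4426016035} \approx 3.914$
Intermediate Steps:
$p{\left(z \right)} = 1$
$n{\left(M \right)} = -273$ ($n{\left(M \right)} = \left(-232 - 42\right) + 1 = -274 + 1 = -273$)
$\frac{n{\left(-117 \right)}}{-440670} + \frac{471663}{120526} = - \frac{273}{-440670} + \frac{471663}{120526} = \left(-273\right) \left(- \frac{1}{440670}\right) + 471663 \cdot \frac{1}{120526} = \frac{91}{146890} + \frac{471663}{120526} = \frac{17323386484}{4426016035}$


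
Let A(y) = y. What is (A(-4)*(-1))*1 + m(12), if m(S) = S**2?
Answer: 148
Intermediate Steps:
(A(-4)*(-1))*1 + m(12) = -4*(-1)*1 + 12**2 = 4*1 + 144 = 4 + 144 = 148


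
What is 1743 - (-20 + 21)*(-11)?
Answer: 1754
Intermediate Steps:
1743 - (-20 + 21)*(-11) = 1743 - (-11) = 1743 - 1*(-11) = 1743 + 11 = 1754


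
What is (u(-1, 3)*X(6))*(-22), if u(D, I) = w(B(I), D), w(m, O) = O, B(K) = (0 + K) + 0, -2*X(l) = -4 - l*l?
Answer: 440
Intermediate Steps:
X(l) = 2 + l**2/2 (X(l) = -(-4 - l*l)/2 = -(-4 - l**2)/2 = 2 + l**2/2)
B(K) = K (B(K) = K + 0 = K)
u(D, I) = D
(u(-1, 3)*X(6))*(-22) = -(2 + (1/2)*6**2)*(-22) = -(2 + (1/2)*36)*(-22) = -(2 + 18)*(-22) = -1*20*(-22) = -20*(-22) = 440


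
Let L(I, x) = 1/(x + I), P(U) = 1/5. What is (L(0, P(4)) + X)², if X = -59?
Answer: 2916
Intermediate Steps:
P(U) = ⅕
L(I, x) = 1/(I + x)
(L(0, P(4)) + X)² = (1/(0 + ⅕) - 59)² = (1/(⅕) - 59)² = (5 - 59)² = (-54)² = 2916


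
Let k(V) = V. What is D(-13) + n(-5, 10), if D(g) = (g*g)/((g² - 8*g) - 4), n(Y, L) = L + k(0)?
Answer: 2859/269 ≈ 10.628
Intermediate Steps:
n(Y, L) = L (n(Y, L) = L + 0 = L)
D(g) = g²/(-4 + g² - 8*g)
D(-13) + n(-5, 10) = (-13)²/(-4 + (-13)² - 8*(-13)) + 10 = 169/(-4 + 169 + 104) + 10 = 169/269 + 10 = 2859/269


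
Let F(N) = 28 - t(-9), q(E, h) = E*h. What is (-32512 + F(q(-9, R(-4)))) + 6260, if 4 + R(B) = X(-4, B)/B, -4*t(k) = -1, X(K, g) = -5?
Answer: -104897/4 ≈ -26224.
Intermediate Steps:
t(k) = ¼ (t(k) = -¼*(-1) = ¼)
R(B) = -4 - 5/B
F(N) = 111/4 (F(N) = 28 - 1*¼ = 28 - ¼ = 111/4)
(-32512 + F(q(-9, R(-4)))) + 6260 = (-32512 + 111/4) + 6260 = -129937/4 + 6260 = -104897/4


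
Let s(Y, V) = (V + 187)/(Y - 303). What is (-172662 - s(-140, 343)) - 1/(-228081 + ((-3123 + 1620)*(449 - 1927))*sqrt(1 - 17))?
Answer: -2014415642783486236423/11666896021828617 + 987304*I/8778702800473 ≈ -1.7266e+5 + 1.1247e-7*I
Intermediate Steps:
s(Y, V) = (187 + V)/(-303 + Y)
(-172662 - s(-140, 343)) - 1/(-228081 + ((-3123 + 1620)*(449 - 1927))*sqrt(1 - 17)) = (-172662 - (187 + 343)/(-303 - 140)) - 1/(-228081 + ((-3123 + 1620)*(449 - 1927))*sqrt(1 - 17)) = (-172662 - 530/(-443)) - 1/(-228081 + (-1503*(-1478))*sqrt(-16)) = (-172662 - (-1)*530/443) - 1/(-228081 + 2221434*(4*I)) = (-172662 - 1*(-530/443)) - 1/(-228081 + 8885736*I) = (-172662 + 530/443) - (-228081 - 8885736*I)/79008325204257 = -76488736/443 - (-228081 - 8885736*I)/79008325204257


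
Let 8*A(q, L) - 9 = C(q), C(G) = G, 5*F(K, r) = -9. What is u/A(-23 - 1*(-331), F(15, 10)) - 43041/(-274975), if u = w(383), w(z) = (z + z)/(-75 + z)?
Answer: 1471849469/6711864775 ≈ 0.21929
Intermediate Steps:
F(K, r) = -9/5 (F(K, r) = (⅕)*(-9) = -9/5)
w(z) = 2*z/(-75 + z) (w(z) = (2*z)/(-75 + z) = 2*z/(-75 + z))
u = 383/154 (u = 2*383/(-75 + 383) = 2*383/308 = 2*383*(1/308) = 383/154 ≈ 2.4870)
A(q, L) = 9/8 + q/8
u/A(-23 - 1*(-331), F(15, 10)) - 43041/(-274975) = 383/(154*(9/8 + (-23 - 1*(-331))/8)) - 43041/(-274975) = 383/(154*(9/8 + (-23 + 331)/8)) - 43041*(-1/274975) = 383/(154*(9/8 + (⅛)*308)) + 43041/274975 = 383/(154*(9/8 + 77/2)) + 43041/274975 = 383/(154*(317/8)) + 43041/274975 = (383/154)*(8/317) + 43041/274975 = 1532/24409 + 43041/274975 = 1471849469/6711864775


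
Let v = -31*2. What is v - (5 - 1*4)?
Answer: -63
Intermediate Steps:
v = -62
v - (5 - 1*4) = -62 - (5 - 1*4) = -62 - (5 - 4) = -62 - 1*1 = -62 - 1 = -63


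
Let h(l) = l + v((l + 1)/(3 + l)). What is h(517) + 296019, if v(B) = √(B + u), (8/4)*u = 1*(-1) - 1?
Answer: 296536 + I*√65/130 ≈ 2.9654e+5 + 0.062017*I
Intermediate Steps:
u = -1 (u = (1*(-1) - 1)/2 = (-1 - 1)/2 = (½)*(-2) = -1)
v(B) = √(-1 + B) (v(B) = √(B - 1) = √(-1 + B))
h(l) = l + √(-1 + (1 + l)/(3 + l)) (h(l) = l + √(-1 + (l + 1)/(3 + l)) = l + √(-1 + (1 + l)/(3 + l)))
h(517) + 296019 = (517 + √2*√(-1/(3 + 517))) + 296019 = (517 + √2*√(-1/520)) + 296019 = (517 + √2*(I*√130/260)) + 296019 = (517 + I*√65/130) + 296019 = 296536 + I*√65/130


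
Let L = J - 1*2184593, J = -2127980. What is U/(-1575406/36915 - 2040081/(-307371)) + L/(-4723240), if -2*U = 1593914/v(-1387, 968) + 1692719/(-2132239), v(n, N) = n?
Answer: -28639238193458460773470693607/1904032088634323876283676840 ≈ -15.041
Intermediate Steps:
L = -4312573 (L = -2127980 - 1*2184593 = -2127980 - 2184593 = -4312573)
U = 3400953394699/5914830986 (U = -(1593914/(-1387) + 1692719/(-2132239))/2 = -(1593914*(-1/1387) + 1692719*(-1/2132239))/2 = -(-1593914/1387 - 1692719/2132239)/2 = -1/2*(-3400953394699/2957415493) = 3400953394699/5914830986 ≈ 574.99)
U/(-1575406/36915 - 2040081/(-307371)) + L/(-4723240) = 3400953394699/(5914830986*(-1575406/36915 - 2040081/(-307371))) - 4312573/(-4723240) = 3400953394699/(5914830986*(-1575406*1/36915 - 2040081*(-1/307371))) - 4312573*(-1/4723240) = 3400953394699/(5914830986*(-1575406/36915 + 680027/102457)) + 4312573/4723240 = 3400953394699/(5914830986*(-136308175837/3782200155)) + 4312573/4723240 = (3400953394699/5914830986)*(-3782200155/136308175837) + 4312573/4723240 = -12863086456578333978345/806239822085824085282 + 4312573/4723240 = -28639238193458460773470693607/1904032088634323876283676840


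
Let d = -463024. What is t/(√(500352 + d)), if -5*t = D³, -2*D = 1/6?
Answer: √2333/80628480 ≈ 5.9906e-7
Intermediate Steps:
D = -1/12 (D = -½/6 = -½*⅙ = -1/12 ≈ -0.083333)
t = 1/8640 (t = -(-1/12)³/5 = -⅕*(-1/1728) = 1/8640 ≈ 0.00011574)
t/(√(500352 + d)) = 1/(8640*(√(500352 - 463024))) = 1/(8640*(√37328)) = 1/(8640*((4*√2333))) = (√2333/9332)/8640 = √2333/80628480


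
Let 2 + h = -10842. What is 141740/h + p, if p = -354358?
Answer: -960699973/2711 ≈ -3.5437e+5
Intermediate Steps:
h = -10844 (h = -2 - 10842 = -10844)
141740/h + p = 141740/(-10844) - 354358 = 141740*(-1/10844) - 354358 = -35435/2711 - 354358 = -960699973/2711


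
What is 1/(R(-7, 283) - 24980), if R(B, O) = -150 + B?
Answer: -1/25137 ≈ -3.9782e-5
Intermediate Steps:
1/(R(-7, 283) - 24980) = 1/((-150 - 7) - 24980) = 1/(-157 - 24980) = 1/(-25137) = -1/25137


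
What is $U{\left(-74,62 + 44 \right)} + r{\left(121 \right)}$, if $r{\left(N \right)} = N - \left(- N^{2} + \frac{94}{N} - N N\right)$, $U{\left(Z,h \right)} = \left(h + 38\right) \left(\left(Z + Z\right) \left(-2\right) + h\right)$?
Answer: $\frac{10562117}{121} \approx 87290.0$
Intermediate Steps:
$U{\left(Z,h \right)} = \left(38 + h\right) \left(h - 4 Z\right)$ ($U{\left(Z,h \right)} = \left(38 + h\right) \left(2 Z \left(-2\right) + h\right) = \left(38 + h\right) \left(- 4 Z + h\right) = \left(38 + h\right) \left(h - 4 Z\right)$)
$r{\left(N \right)} = N - \frac{94}{N} + 2 N^{2}$ ($r{\left(N \right)} = N + \left(\left(N^{2} + N^{2}\right) - \frac{94}{N}\right) = N + \left(2 N^{2} - \frac{94}{N}\right) = N + \left(- \frac{94}{N} + 2 N^{2}\right) = N - \frac{94}{N} + 2 N^{2}$)
$U{\left(-74,62 + 44 \right)} + r{\left(121 \right)} = \left(\left(62 + 44\right)^{2} - -11248 + 38 \left(62 + 44\right) - - 296 \left(62 + 44\right)\right) + \left(121 - \frac{94}{121} + 2 \cdot 121^{2}\right) = \left(106^{2} + 11248 + 38 \cdot 106 - \left(-296\right) 106\right) + \left(121 - \frac{94}{121} + 2 \cdot 14641\right) = \left(11236 + 11248 + 4028 + 31376\right) + \left(121 - \frac{94}{121} + 29282\right) = 57888 + \frac{3557669}{121} = \frac{10562117}{121}$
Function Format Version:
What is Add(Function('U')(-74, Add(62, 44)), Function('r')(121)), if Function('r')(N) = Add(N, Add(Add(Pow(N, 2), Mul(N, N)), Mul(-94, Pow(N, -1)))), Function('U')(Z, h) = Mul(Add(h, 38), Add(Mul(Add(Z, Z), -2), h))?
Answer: Rational(10562117, 121) ≈ 87290.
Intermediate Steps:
Function('U')(Z, h) = Mul(Add(38, h), Add(h, Mul(-4, Z))) (Function('U')(Z, h) = Mul(Add(38, h), Add(Mul(Mul(2, Z), -2), h)) = Mul(Add(38, h), Add(Mul(-4, Z), h)) = Mul(Add(38, h), Add(h, Mul(-4, Z))))
Function('r')(N) = Add(N, Mul(-94, Pow(N, -1)), Mul(2, Pow(N, 2))) (Function('r')(N) = Add(N, Add(Add(Pow(N, 2), Pow(N, 2)), Mul(-94, Pow(N, -1)))) = Add(N, Add(Mul(2, Pow(N, 2)), Mul(-94, Pow(N, -1)))) = Add(N, Add(Mul(-94, Pow(N, -1)), Mul(2, Pow(N, 2)))) = Add(N, Mul(-94, Pow(N, -1)), Mul(2, Pow(N, 2))))
Add(Function('U')(-74, Add(62, 44)), Function('r')(121)) = Add(Add(Pow(Add(62, 44), 2), Mul(-152, -74), Mul(38, Add(62, 44)), Mul(-4, -74, Add(62, 44))), Add(121, Mul(-94, Pow(121, -1)), Mul(2, Pow(121, 2)))) = Add(Add(Pow(106, 2), 11248, Mul(38, 106), Mul(-4, -74, 106)), Add(121, Mul(-94, Rational(1, 121)), Mul(2, 14641))) = Add(Add(11236, 11248, 4028, 31376), Add(121, Rational(-94, 121), 29282)) = Add(57888, Rational(3557669, 121)) = Rational(10562117, 121)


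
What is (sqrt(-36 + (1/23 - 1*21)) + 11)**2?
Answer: (253 + I*sqrt(30130))**2/529 ≈ 64.043 + 166.03*I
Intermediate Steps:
(sqrt(-36 + (1/23 - 1*21)) + 11)**2 = (sqrt(-36 + (1/23 - 21)) + 11)**2 = (sqrt(-36 - 482/23) + 11)**2 = (sqrt(-1310/23) + 11)**2 = (I*sqrt(30130)/23 + 11)**2 = (11 + I*sqrt(30130)/23)**2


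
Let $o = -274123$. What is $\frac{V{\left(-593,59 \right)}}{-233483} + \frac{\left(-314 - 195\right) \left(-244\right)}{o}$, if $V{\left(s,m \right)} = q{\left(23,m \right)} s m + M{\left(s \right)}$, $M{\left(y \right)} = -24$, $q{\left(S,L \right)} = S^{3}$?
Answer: $\frac{116661559550251}{64003060409} \approx 1822.8$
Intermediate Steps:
$V{\left(s,m \right)} = -24 + 12167 m s$ ($V{\left(s,m \right)} = 23^{3} s m - 24 = 12167 s m - 24 = 12167 m s - 24 = -24 + 12167 m s$)
$\frac{V{\left(-593,59 \right)}}{-233483} + \frac{\left(-314 - 195\right) \left(-244\right)}{o} = \frac{-24 + 12167 \cdot 59 \left(-593\right)}{-233483} + \frac{\left(-314 - 195\right) \left(-244\right)}{-274123} = \left(-24 - 425686829\right) \left(- \frac{1}{233483}\right) + \left(-509\right) \left(-244\right) \left(- \frac{1}{274123}\right) = \left(-425686853\right) \left(- \frac{1}{233483}\right) + 124196 \left(- \frac{1}{274123}\right) = \frac{425686853}{233483} - \frac{124196}{274123} = \frac{116661559550251}{64003060409}$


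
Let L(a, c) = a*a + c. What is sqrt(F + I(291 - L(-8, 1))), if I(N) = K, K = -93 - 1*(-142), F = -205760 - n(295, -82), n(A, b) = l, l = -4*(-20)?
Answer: I*sqrt(205791) ≈ 453.64*I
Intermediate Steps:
L(a, c) = c + a**2 (L(a, c) = a**2 + c = c + a**2)
l = 80
n(A, b) = 80
F = -205840 (F = -205760 - 1*80 = -205760 - 80 = -205840)
K = 49 (K = -93 + 142 = 49)
I(N) = 49
sqrt(F + I(291 - L(-8, 1))) = sqrt(-205840 + 49) = sqrt(-205791) = I*sqrt(205791)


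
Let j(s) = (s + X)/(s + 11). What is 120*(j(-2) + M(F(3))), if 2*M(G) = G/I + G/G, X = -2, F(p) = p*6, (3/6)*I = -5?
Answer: -304/3 ≈ -101.33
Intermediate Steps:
I = -10 (I = 2*(-5) = -10)
F(p) = 6*p
M(G) = ½ - G/20 (M(G) = (G/(-10) + G/G)/2 = (G*(-⅒) + 1)/2 = (-G/10 + 1)/2 = (1 - G/10)/2 = ½ - G/20)
j(s) = (-2 + s)/(11 + s) (j(s) = (s - 2)/(s + 11) = (-2 + s)/(11 + s))
120*(j(-2) + M(F(3))) = 120*((-2 - 2)/(11 - 2) + (½ - 3*3/10)) = 120*(-4/9 + (½ - 1/20*18)) = 120*((⅑)*(-4) + (½ - 9/10)) = 120*(-4/9 - ⅖) = 120*(-38/45) = -304/3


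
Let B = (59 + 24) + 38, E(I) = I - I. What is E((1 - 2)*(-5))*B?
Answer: 0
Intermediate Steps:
E(I) = 0
B = 121 (B = 83 + 38 = 121)
E((1 - 2)*(-5))*B = 0*121 = 0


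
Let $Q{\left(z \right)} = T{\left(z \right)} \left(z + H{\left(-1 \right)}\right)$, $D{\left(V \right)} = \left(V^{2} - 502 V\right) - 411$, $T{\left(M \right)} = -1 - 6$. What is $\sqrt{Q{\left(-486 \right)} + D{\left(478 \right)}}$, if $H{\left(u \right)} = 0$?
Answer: $i \sqrt{8481} \approx 92.092 i$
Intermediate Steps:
$T{\left(M \right)} = -7$ ($T{\left(M \right)} = -1 - 6 = -7$)
$D{\left(V \right)} = -411 + V^{2} - 502 V$
$Q{\left(z \right)} = - 7 z$ ($Q{\left(z \right)} = - 7 \left(z + 0\right) = - 7 z$)
$\sqrt{Q{\left(-486 \right)} + D{\left(478 \right)}} = \sqrt{\left(-7\right) \left(-486\right) - \left(240367 - 228484\right)} = \sqrt{3402 - 11883} = \sqrt{-8481} = i \sqrt{8481}$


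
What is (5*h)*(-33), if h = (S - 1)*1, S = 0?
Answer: 165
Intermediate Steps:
h = -1 (h = (0 - 1)*1 = -1*1 = -1)
(5*h)*(-33) = (5*(-1))*(-33) = -5*(-33) = 165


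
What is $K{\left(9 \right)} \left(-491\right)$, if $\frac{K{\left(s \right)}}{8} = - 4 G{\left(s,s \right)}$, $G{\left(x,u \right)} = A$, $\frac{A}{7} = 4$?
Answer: $439936$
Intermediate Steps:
$A = 28$ ($A = 7 \cdot 4 = 28$)
$G{\left(x,u \right)} = 28$
$K{\left(s \right)} = -896$ ($K{\left(s \right)} = 8 \left(\left(-4\right) 28\right) = 8 \left(-112\right) = -896$)
$K{\left(9 \right)} \left(-491\right) = \left(-896\right) \left(-491\right) = 439936$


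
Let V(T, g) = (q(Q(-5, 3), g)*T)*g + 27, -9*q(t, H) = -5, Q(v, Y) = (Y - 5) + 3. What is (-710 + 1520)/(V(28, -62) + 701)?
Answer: -3645/1064 ≈ -3.4258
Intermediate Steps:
Q(v, Y) = -2 + Y (Q(v, Y) = (-5 + Y) + 3 = -2 + Y)
q(t, H) = 5/9 (q(t, H) = -1/9*(-5) = 5/9)
V(T, g) = 27 + 5*T*g/9 (V(T, g) = (5*T/9)*g + 27 = 5*T*g/9 + 27 = 27 + 5*T*g/9)
(-710 + 1520)/(V(28, -62) + 701) = (-710 + 1520)/((27 + (5/9)*28*(-62)) + 701) = 810/((27 - 8680/9) + 701) = 810/(-8437/9 + 701) = 810/(-2128/9) = 810*(-9/2128) = -3645/1064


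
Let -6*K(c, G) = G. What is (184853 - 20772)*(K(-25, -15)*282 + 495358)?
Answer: 81394513103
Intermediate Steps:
K(c, G) = -G/6
(184853 - 20772)*(K(-25, -15)*282 + 495358) = (184853 - 20772)*(-⅙*(-15)*282 + 495358) = 164081*((5/2)*282 + 495358) = 164081*(705 + 495358) = 164081*496063 = 81394513103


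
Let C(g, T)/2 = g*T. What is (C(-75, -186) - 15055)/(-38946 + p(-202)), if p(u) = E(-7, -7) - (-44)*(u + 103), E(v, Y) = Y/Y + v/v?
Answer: -2569/8660 ≈ -0.29665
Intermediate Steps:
E(v, Y) = 2 (E(v, Y) = 1 + 1 = 2)
C(g, T) = 2*T*g (C(g, T) = 2*(g*T) = 2*(T*g) = 2*T*g)
p(u) = 4534 + 44*u (p(u) = 2 - (-44)*(u + 103) = 2 - (-44)*(103 + u) = 2 - (-4532 - 44*u) = 2 + (4532 + 44*u) = 4534 + 44*u)
(C(-75, -186) - 15055)/(-38946 + p(-202)) = (2*(-186)*(-75) - 15055)/(-38946 + (4534 + 44*(-202))) = (27900 - 15055)/(-38946 + (4534 - 8888)) = 12845/(-38946 - 4354) = 12845/(-43300) = 12845*(-1/43300) = -2569/8660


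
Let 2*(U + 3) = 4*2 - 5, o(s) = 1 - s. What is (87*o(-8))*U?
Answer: -2349/2 ≈ -1174.5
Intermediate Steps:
U = -3/2 (U = -3 + (4*2 - 5)/2 = -3 + (8 - 5)/2 = -3 + (½)*3 = -3 + 3/2 = -3/2 ≈ -1.5000)
(87*o(-8))*U = (87*(1 - 1*(-8)))*(-3/2) = (87*(1 + 8))*(-3/2) = (87*9)*(-3/2) = 783*(-3/2) = -2349/2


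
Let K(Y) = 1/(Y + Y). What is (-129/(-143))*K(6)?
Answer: 43/572 ≈ 0.075175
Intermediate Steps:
K(Y) = 1/(2*Y)
(-129/(-143))*K(6) = (-129/(-143))*((½)/6) = (-129*(-1/143))*((½)*(⅙)) = (129/143)*(1/12) = 43/572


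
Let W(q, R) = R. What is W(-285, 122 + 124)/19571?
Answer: 246/19571 ≈ 0.012570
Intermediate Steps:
W(-285, 122 + 124)/19571 = (122 + 124)/19571 = 246*(1/19571) = 246/19571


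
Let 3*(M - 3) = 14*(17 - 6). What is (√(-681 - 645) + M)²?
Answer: 14635/9 + 326*I*√1326/3 ≈ 1626.1 + 3957.0*I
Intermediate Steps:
M = 163/3 (M = 3 + (14*(17 - 6))/3 = 3 + (14*11)/3 = 3 + (⅓)*154 = 3 + 154/3 = 163/3 ≈ 54.333)
(√(-681 - 645) + M)² = (√(-681 - 645) + 163/3)² = (√(-1326) + 163/3)² = (I*√1326 + 163/3)² = (163/3 + I*√1326)²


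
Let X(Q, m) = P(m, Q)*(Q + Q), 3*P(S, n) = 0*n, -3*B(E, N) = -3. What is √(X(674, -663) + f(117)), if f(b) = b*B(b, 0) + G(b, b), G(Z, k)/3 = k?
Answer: 6*√13 ≈ 21.633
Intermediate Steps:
B(E, N) = 1 (B(E, N) = -⅓*(-3) = 1)
G(Z, k) = 3*k
P(S, n) = 0 (P(S, n) = (0*n)/3 = (⅓)*0 = 0)
f(b) = 4*b (f(b) = b*1 + 3*b = b + 3*b = 4*b)
X(Q, m) = 0 (X(Q, m) = 0*(Q + Q) = 0*(2*Q) = 0)
√(X(674, -663) + f(117)) = √(0 + 4*117) = √(0 + 468) = √468 = 6*√13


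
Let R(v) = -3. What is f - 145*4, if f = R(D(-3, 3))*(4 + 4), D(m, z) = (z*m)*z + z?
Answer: -604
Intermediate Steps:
D(m, z) = z + m*z² (D(m, z) = (m*z)*z + z = m*z² + z = z + m*z²)
f = -24 (f = -3*(4 + 4) = -3*8 = -24)
f - 145*4 = -24 - 145*4 = -24 - 580 = -604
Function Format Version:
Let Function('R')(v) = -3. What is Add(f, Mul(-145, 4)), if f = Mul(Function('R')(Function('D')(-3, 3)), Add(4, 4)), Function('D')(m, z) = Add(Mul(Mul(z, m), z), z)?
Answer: -604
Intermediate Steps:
Function('D')(m, z) = Add(z, Mul(m, Pow(z, 2))) (Function('D')(m, z) = Add(Mul(Mul(m, z), z), z) = Add(Mul(m, Pow(z, 2)), z) = Add(z, Mul(m, Pow(z, 2))))
f = -24 (f = Mul(-3, Add(4, 4)) = Mul(-3, 8) = -24)
Add(f, Mul(-145, 4)) = Add(-24, Mul(-145, 4)) = Add(-24, -580) = -604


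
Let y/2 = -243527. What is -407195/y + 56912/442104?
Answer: 25967719441/26916065202 ≈ 0.96477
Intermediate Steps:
y = -487054 (y = 2*(-243527) = -487054)
-407195/y + 56912/442104 = -407195/(-487054) + 56912/442104 = -407195*(-1/487054) + 56912*(1/442104) = 407195/487054 + 7114/55263 = 25967719441/26916065202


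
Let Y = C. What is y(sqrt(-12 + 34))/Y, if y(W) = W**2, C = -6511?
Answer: -22/6511 ≈ -0.0033789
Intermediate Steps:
Y = -6511
y(sqrt(-12 + 34))/Y = (sqrt(-12 + 34))**2/(-6511) = (sqrt(22))**2*(-1/6511) = 22*(-1/6511) = -22/6511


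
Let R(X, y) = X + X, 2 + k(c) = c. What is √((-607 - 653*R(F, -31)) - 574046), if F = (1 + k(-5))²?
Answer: I*√621669 ≈ 788.46*I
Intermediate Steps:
k(c) = -2 + c
F = 36 (F = (1 + (-2 - 5))² = (1 - 7)² = (-6)² = 36)
R(X, y) = 2*X
√((-607 - 653*R(F, -31)) - 574046) = √((-607 - 1306*36) - 574046) = √((-607 - 653*72) - 574046) = √((-607 - 47016) - 574046) = √(-47623 - 574046) = √(-621669) = I*√621669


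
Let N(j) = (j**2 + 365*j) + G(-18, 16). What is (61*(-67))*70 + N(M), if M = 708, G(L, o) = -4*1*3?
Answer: 473582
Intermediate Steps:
G(L, o) = -12 (G(L, o) = -4*3 = -12)
N(j) = -12 + j**2 + 365*j (N(j) = (j**2 + 365*j) - 12 = -12 + j**2 + 365*j)
(61*(-67))*70 + N(M) = (61*(-67))*70 + (-12 + 708**2 + 365*708) = -4087*70 + (-12 + 501264 + 258420) = -286090 + 759672 = 473582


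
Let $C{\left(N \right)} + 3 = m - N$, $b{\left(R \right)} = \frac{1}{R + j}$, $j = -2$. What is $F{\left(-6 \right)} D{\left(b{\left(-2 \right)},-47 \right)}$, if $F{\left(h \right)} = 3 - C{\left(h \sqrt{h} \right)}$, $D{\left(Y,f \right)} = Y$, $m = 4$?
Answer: $- \frac{1}{2} + \frac{3 i \sqrt{6}}{2} \approx -0.5 + 3.6742 i$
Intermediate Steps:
$b{\left(R \right)} = \frac{1}{-2 + R}$ ($b{\left(R \right)} = \frac{1}{R - 2} = \frac{1}{-2 + R}$)
$C{\left(N \right)} = 1 - N$ ($C{\left(N \right)} = -3 - \left(-4 + N\right) = 1 - N$)
$F{\left(h \right)} = 2 + h^{\frac{3}{2}}$ ($F{\left(h \right)} = 3 - \left(1 - h \sqrt{h}\right) = 3 - \left(1 - h^{\frac{3}{2}}\right) = 3 + \left(-1 + h^{\frac{3}{2}}\right) = 2 + h^{\frac{3}{2}}$)
$F{\left(-6 \right)} D{\left(b{\left(-2 \right)},-47 \right)} = \frac{2 + \left(-6\right)^{\frac{3}{2}}}{-2 - 2} = \frac{2 - 6 i \sqrt{6}}{-4} = \left(2 - 6 i \sqrt{6}\right) \left(- \frac{1}{4}\right) = - \frac{1}{2} + \frac{3 i \sqrt{6}}{2}$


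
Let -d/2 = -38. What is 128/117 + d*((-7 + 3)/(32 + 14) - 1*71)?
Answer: -14535476/2691 ≈ -5401.5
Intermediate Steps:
d = 76 (d = -2*(-38) = 76)
128/117 + d*((-7 + 3)/(32 + 14) - 1*71) = 128/117 + 76*((-7 + 3)/(32 + 14) - 1*71) = 128*(1/117) + 76*(-4/46 - 71) = 128/117 + 76*(-4*1/46 - 71) = 128/117 + 76*(-2/23 - 71) = 128/117 + 76*(-1635/23) = 128/117 - 124260/23 = -14535476/2691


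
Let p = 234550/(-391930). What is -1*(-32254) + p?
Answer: 1264107567/39193 ≈ 32253.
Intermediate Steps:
p = -23455/39193 (p = 234550*(-1/391930) = -23455/39193 ≈ -0.59845)
-1*(-32254) + p = -1*(-32254) - 23455/39193 = 32254 - 23455/39193 = 1264107567/39193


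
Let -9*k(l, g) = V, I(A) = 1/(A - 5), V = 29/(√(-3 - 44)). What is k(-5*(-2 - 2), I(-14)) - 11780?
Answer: -11780 + 29*I*√47/423 ≈ -11780.0 + 0.47001*I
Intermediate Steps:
V = -29*I*√47/47 (V = 29/(√(-47)) = 29/((I*√47)) = 29*(-I*√47/47) = -29*I*√47/47 ≈ -4.2301*I)
I(A) = 1/(-5 + A)
k(l, g) = 29*I*√47/423 (k(l, g) = -(-29)*I*√47/423 = 29*I*√47/423)
k(-5*(-2 - 2), I(-14)) - 11780 = 29*I*√47/423 - 11780 = -11780 + 29*I*√47/423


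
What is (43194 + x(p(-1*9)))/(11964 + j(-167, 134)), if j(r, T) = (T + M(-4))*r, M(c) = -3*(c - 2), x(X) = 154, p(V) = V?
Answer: -10837/3355 ≈ -3.2301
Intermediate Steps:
M(c) = 6 - 3*c (M(c) = -3*(-2 + c) = 6 - 3*c)
j(r, T) = r*(18 + T) (j(r, T) = (T + (6 - 3*(-4)))*r = (T + (6 + 12))*r = (T + 18)*r = (18 + T)*r = r*(18 + T))
(43194 + x(p(-1*9)))/(11964 + j(-167, 134)) = (43194 + 154)/(11964 - 167*(18 + 134)) = 43348/(11964 - 167*152) = 43348/(11964 - 25384) = 43348/(-13420) = 43348*(-1/13420) = -10837/3355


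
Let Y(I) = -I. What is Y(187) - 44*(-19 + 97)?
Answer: -3619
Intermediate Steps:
Y(187) - 44*(-19 + 97) = -1*187 - 44*(-19 + 97) = -187 - 44*78 = -187 - 3432 = -3619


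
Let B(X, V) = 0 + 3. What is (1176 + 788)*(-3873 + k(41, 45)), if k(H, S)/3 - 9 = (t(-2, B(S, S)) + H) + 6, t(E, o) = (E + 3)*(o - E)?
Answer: -7247160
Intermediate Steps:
B(X, V) = 3
t(E, o) = (3 + E)*(o - E)
k(H, S) = 60 + 3*H (k(H, S) = 27 + 3*(((-1*(-2)**2 - 3*(-2) + 3*3 - 2*3) + H) + 6) = 27 + 3*(((-1*4 + 6 + 9 - 6) + H) + 6) = 27 + 3*(((-4 + 6 + 9 - 6) + H) + 6) = 27 + 3*((5 + H) + 6) = 27 + 3*(11 + H) = 27 + (33 + 3*H) = 60 + 3*H)
(1176 + 788)*(-3873 + k(41, 45)) = (1176 + 788)*(-3873 + (60 + 3*41)) = 1964*(-3873 + (60 + 123)) = 1964*(-3873 + 183) = 1964*(-3690) = -7247160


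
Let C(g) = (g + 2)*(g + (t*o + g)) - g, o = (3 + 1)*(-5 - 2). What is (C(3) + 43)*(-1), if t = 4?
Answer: 490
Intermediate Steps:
o = -28 (o = 4*(-7) = -28)
C(g) = -g + (-112 + 2*g)*(2 + g) (C(g) = (g + 2)*(g + (4*(-28) + g)) - g = (2 + g)*(g + (-112 + g)) - g = (2 + g)*(-112 + 2*g) - g = (-112 + 2*g)*(2 + g) - g = -g + (-112 + 2*g)*(2 + g))
(C(3) + 43)*(-1) = ((-224 - 109*3 + 2*3²) + 43)*(-1) = ((-224 - 327 + 2*9) + 43)*(-1) = ((-224 - 327 + 18) + 43)*(-1) = (-533 + 43)*(-1) = -490*(-1) = 490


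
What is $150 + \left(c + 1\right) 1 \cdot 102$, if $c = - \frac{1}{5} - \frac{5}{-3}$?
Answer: $\frac{2008}{5} \approx 401.6$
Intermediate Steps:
$c = \frac{22}{15}$ ($c = \left(-1\right) \frac{1}{5} - - \frac{5}{3} = - \frac{1}{5} + \frac{5}{3} = \frac{22}{15} \approx 1.4667$)
$150 + \left(c + 1\right) 1 \cdot 102 = 150 + \left(\frac{22}{15} + 1\right) 1 \cdot 102 = 150 + \frac{37}{15} \cdot 1 \cdot 102 = 150 + \frac{37}{15} \cdot 102 = 150 + \frac{1258}{5} = \frac{2008}{5}$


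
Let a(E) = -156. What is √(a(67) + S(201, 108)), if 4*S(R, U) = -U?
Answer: I*√183 ≈ 13.528*I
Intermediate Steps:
S(R, U) = -U/4 (S(R, U) = (-U)/4 = -U/4)
√(a(67) + S(201, 108)) = √(-156 - ¼*108) = √(-156 - 27) = √(-183) = I*√183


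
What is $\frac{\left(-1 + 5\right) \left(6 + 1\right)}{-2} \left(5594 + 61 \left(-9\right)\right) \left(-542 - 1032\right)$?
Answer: $111171620$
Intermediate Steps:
$\frac{\left(-1 + 5\right) \left(6 + 1\right)}{-2} \left(5594 + 61 \left(-9\right)\right) \left(-542 - 1032\right) = 4 \cdot 7 \left(- \frac{1}{2}\right) \left(5594 - 549\right) \left(-1574\right) = 28 \left(- \frac{1}{2}\right) 5045 \left(-1574\right) = \left(-14\right) \left(-7940830\right) = 111171620$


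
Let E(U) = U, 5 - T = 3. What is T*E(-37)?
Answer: -74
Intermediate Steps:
T = 2 (T = 5 - 1*3 = 5 - 3 = 2)
T*E(-37) = 2*(-37) = -74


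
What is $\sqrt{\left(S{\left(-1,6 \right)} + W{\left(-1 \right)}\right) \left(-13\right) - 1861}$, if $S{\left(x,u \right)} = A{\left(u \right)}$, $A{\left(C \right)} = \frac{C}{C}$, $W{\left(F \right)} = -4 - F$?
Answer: $i \sqrt{1835} \approx 42.837 i$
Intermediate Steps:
$A{\left(C \right)} = 1$
$S{\left(x,u \right)} = 1$
$\sqrt{\left(S{\left(-1,6 \right)} + W{\left(-1 \right)}\right) \left(-13\right) - 1861} = \sqrt{\left(1 - 3\right) \left(-13\right) - 1861} = \sqrt{\left(-2\right) \left(-13\right) - 1861} = \sqrt{26 - 1861} = \sqrt{-1835} = i \sqrt{1835}$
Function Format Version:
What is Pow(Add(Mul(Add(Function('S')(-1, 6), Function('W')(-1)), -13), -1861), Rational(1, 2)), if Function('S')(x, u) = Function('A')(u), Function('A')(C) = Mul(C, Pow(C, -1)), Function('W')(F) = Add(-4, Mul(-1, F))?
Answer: Mul(I, Pow(1835, Rational(1, 2))) ≈ Mul(42.837, I)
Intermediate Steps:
Function('A')(C) = 1
Function('S')(x, u) = 1
Pow(Add(Mul(Add(Function('S')(-1, 6), Function('W')(-1)), -13), -1861), Rational(1, 2)) = Pow(Add(Mul(Add(1, Add(-4, Mul(-1, -1))), -13), -1861), Rational(1, 2)) = Pow(Add(Mul(Add(1, Add(-4, 1)), -13), -1861), Rational(1, 2)) = Pow(Add(Mul(Add(1, -3), -13), -1861), Rational(1, 2)) = Pow(Add(Mul(-2, -13), -1861), Rational(1, 2)) = Pow(Add(26, -1861), Rational(1, 2)) = Pow(-1835, Rational(1, 2)) = Mul(I, Pow(1835, Rational(1, 2)))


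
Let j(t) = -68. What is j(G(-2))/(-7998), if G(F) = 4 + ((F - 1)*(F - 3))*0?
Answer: 34/3999 ≈ 0.0085021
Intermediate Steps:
G(F) = 4 (G(F) = 4 + ((-1 + F)*(-3 + F))*0 = 4 + 0 = 4)
j(G(-2))/(-7998) = -68/(-7998) = -68*(-1/7998) = 34/3999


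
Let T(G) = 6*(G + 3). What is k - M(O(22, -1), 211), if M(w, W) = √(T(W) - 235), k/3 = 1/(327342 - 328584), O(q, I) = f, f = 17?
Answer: -1/414 - √1049 ≈ -32.391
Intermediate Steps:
T(G) = 18 + 6*G (T(G) = 6*(3 + G) = 18 + 6*G)
O(q, I) = 17
k = -1/414 (k = 3/(327342 - 328584) = 3/(-1242) = 3*(-1/1242) = -1/414 ≈ -0.0024155)
M(w, W) = √(-217 + 6*W) (M(w, W) = √((18 + 6*W) - 235) = √(-217 + 6*W))
k - M(O(22, -1), 211) = -1/414 - √(-217 + 6*211) = -1/414 - √(-217 + 1266) = -1/414 - √1049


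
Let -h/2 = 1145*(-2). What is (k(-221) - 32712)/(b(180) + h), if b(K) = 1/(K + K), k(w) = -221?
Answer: -11855880/1648801 ≈ -7.1906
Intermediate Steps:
h = 4580 (h = -2290*(-2) = -2*(-2290) = 4580)
b(K) = 1/(2*K)
(k(-221) - 32712)/(b(180) + h) = (-221 - 32712)/((½)/180 + 4580) = -32933/((½)*(1/180) + 4580) = -32933/(1/360 + 4580) = -32933/1648801/360 = -32933*360/1648801 = -11855880/1648801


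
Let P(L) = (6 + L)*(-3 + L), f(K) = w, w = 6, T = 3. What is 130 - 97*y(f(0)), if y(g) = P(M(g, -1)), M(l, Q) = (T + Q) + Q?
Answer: 1488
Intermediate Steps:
f(K) = 6
M(l, Q) = 3 + 2*Q (M(l, Q) = (3 + Q) + Q = 3 + 2*Q)
P(L) = (-3 + L)*(6 + L)
y(g) = -14 (y(g) = -18 + (3 + 2*(-1))**2 + 3*(3 + 2*(-1)) = -18 + (3 - 2)**2 + 3*(3 - 2) = -18 + 1**2 + 3*1 = -18 + 1 + 3 = -14)
130 - 97*y(f(0)) = 130 - 97*(-14) = 130 + 1358 = 1488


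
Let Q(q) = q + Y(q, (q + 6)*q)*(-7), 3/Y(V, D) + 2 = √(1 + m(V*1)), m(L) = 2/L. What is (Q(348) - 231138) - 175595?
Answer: -211719277/521 + 105*√1218/521 ≈ -4.0636e+5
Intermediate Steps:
Y(V, D) = 3/(-2 + √(1 + 2/V)) (Y(V, D) = 3/(-2 + √(1 + 2/((V*1)))) = 3/(-2 + √(1 + 2/V)))
Q(q) = q - 21/(-2 + √((2 + q)/q)) (Q(q) = q + (3/(-2 + √((2 + q)/q)))*(-7) = q - 21/(-2 + √((2 + q)/q)))
(Q(348) - 231138) - 175595 = ((348 - 21/(-2 + √(1 + 2/348))) - 231138) - 175595 = ((348 - 21/(-2 + √(1 + 2*(1/348)))) - 231138) - 175595 = ((348 - 21/(-2 + √(1 + 1/174))) - 231138) - 175595 = ((348 - 21/(-2 + √(175/174))) - 231138) - 175595 = ((348 - 21/(-2 + 5*√1218/174)) - 231138) - 175595 = (-230790 - 21/(-2 + 5*√1218/174)) - 175595 = -406385 - 21/(-2 + 5*√1218/174)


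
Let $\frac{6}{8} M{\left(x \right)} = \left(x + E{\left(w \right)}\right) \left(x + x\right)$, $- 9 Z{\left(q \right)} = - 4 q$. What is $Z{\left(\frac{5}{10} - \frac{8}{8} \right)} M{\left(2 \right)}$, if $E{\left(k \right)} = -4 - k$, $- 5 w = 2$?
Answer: $\frac{256}{135} \approx 1.8963$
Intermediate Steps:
$w = - \frac{2}{5}$ ($w = \left(- \frac{1}{5}\right) 2 = - \frac{2}{5} \approx -0.4$)
$Z{\left(q \right)} = \frac{4 q}{9}$ ($Z{\left(q \right)} = - \frac{\left(-4\right) q}{9} = \frac{4 q}{9}$)
$M{\left(x \right)} = \frac{8 x \left(- \frac{18}{5} + x\right)}{3}$ ($M{\left(x \right)} = \frac{4 \left(x - \frac{18}{5}\right) \left(x + x\right)}{3} = \frac{4 \left(x + \left(-4 + \frac{2}{5}\right)\right) 2 x}{3} = \frac{4 \left(x - \frac{18}{5}\right) 2 x}{3} = \frac{4 \left(- \frac{18}{5} + x\right) 2 x}{3} = \frac{4 \cdot 2 x \left(- \frac{18}{5} + x\right)}{3} = \frac{8 x \left(- \frac{18}{5} + x\right)}{3}$)
$Z{\left(\frac{5}{10} - \frac{8}{8} \right)} M{\left(2 \right)} = \frac{4 \left(\frac{5}{10} - \frac{8}{8}\right)}{9} \cdot \frac{8}{15} \cdot 2 \left(-18 + 5 \cdot 2\right) = \frac{4 \left(5 \cdot \frac{1}{10} - 1\right)}{9} \cdot \frac{8}{15} \cdot 2 \left(-18 + 10\right) = \frac{4 \left(\frac{1}{2} - 1\right)}{9} \cdot \frac{8}{15} \cdot 2 \left(-8\right) = \frac{4}{9} \left(- \frac{1}{2}\right) \left(- \frac{128}{15}\right) = \left(- \frac{2}{9}\right) \left(- \frac{128}{15}\right) = \frac{256}{135}$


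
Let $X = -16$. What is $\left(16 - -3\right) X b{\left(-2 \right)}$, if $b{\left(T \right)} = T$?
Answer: $608$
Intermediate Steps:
$\left(16 - -3\right) X b{\left(-2 \right)} = \left(16 - -3\right) \left(-16\right) \left(-2\right) = \left(16 + 3\right) \left(-16\right) \left(-2\right) = 19 \left(-16\right) \left(-2\right) = \left(-304\right) \left(-2\right) = 608$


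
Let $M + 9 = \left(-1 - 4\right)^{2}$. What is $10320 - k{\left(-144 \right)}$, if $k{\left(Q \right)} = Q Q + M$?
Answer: $-10432$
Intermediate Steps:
$M = 16$ ($M = -9 + \left(-1 - 4\right)^{2} = -9 + \left(-5\right)^{2} = -9 + 25 = 16$)
$k{\left(Q \right)} = 16 + Q^{2}$ ($k{\left(Q \right)} = Q Q + 16 = Q^{2} + 16 = 16 + Q^{2}$)
$10320 - k{\left(-144 \right)} = 10320 - \left(16 + \left(-144\right)^{2}\right) = 10320 - \left(16 + 20736\right) = 10320 - 20752 = -10432$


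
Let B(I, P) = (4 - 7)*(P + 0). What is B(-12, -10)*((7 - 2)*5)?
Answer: 750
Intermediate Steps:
B(I, P) = -3*P
B(-12, -10)*((7 - 2)*5) = (-3*(-10))*((7 - 2)*5) = 30*(5*5) = 30*25 = 750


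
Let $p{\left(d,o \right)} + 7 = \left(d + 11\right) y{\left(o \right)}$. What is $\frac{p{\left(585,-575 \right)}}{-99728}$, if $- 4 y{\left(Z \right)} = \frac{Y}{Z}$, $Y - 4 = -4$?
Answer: $\frac{7}{99728} \approx 7.0191 \cdot 10^{-5}$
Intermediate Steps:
$Y = 0$ ($Y = 4 - 4 = 0$)
$y{\left(Z \right)} = 0$ ($y{\left(Z \right)} = - \frac{0 \frac{1}{Z}}{4} = \left(- \frac{1}{4}\right) 0 = 0$)
$p{\left(d,o \right)} = -7$ ($p{\left(d,o \right)} = -7 + \left(d + 11\right) 0 = -7 + \left(11 + d\right) 0 = -7 + 0 = -7$)
$\frac{p{\left(585,-575 \right)}}{-99728} = - \frac{7}{-99728} = \left(-7\right) \left(- \frac{1}{99728}\right) = \frac{7}{99728}$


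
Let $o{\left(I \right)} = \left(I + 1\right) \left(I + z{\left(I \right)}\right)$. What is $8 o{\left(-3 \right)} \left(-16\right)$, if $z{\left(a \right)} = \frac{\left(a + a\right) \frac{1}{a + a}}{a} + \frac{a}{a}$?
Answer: $- \frac{1792}{3} \approx -597.33$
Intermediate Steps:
$z{\left(a \right)} = 1 + \frac{1}{a}$ ($z{\left(a \right)} = \frac{2 a \frac{1}{2 a}}{a} + 1 = 1 \frac{1}{a} + 1 = \frac{1}{a} + 1 = 1 + \frac{1}{a}$)
$o{\left(I \right)} = \left(1 + I\right) \left(I + \frac{1 + I}{I}\right)$ ($o{\left(I \right)} = \left(I + 1\right) \left(I + \frac{1 + I}{I}\right) = \left(1 + I\right) \left(I + \frac{1 + I}{I}\right)$)
$8 o{\left(-3 \right)} \left(-16\right) = 8 \left(2 + \frac{1}{-3} + \left(-3\right)^{2} + 2 \left(-3\right)\right) \left(-16\right) = 8 \left(2 - \frac{1}{3} + 9 - 6\right) \left(-16\right) = 8 \cdot \frac{14}{3} \left(-16\right) = \frac{112}{3} \left(-16\right) = - \frac{1792}{3}$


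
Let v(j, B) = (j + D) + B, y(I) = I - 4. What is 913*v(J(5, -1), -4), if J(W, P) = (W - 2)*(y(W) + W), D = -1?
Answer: 11869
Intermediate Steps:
y(I) = -4 + I
J(W, P) = (-4 + 2*W)*(-2 + W) (J(W, P) = (W - 2)*((-4 + W) + W) = (-2 + W)*(-4 + 2*W) = (-4 + 2*W)*(-2 + W))
v(j, B) = -1 + B + j (v(j, B) = (j - 1) + B = (-1 + j) + B = -1 + B + j)
913*v(J(5, -1), -4) = 913*(-1 - 4 + (8 - 8*5 + 2*5²)) = 913*(-1 - 4 + (8 - 40 + 2*25)) = 913*(-1 - 4 + (8 - 40 + 50)) = 913*(-1 - 4 + 18) = 913*13 = 11869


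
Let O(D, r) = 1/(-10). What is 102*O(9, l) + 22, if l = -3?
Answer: 59/5 ≈ 11.800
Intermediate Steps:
O(D, r) = -⅒ (O(D, r) = 1*(-⅒) = -⅒)
102*O(9, l) + 22 = 102*(-⅒) + 22 = -51/5 + 22 = 59/5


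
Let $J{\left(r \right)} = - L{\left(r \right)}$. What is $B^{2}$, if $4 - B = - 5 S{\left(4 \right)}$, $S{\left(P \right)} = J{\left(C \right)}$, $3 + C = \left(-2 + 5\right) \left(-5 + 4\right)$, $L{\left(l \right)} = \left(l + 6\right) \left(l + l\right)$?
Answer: $16$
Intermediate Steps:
$L{\left(l \right)} = 2 l \left(6 + l\right)$ ($L{\left(l \right)} = \left(6 + l\right) 2 l = 2 l \left(6 + l\right)$)
$C = -6$ ($C = -3 + \left(-2 + 5\right) \left(-5 + 4\right) = -3 + 3 \left(-1\right) = -3 - 3 = -6$)
$J{\left(r \right)} = - 2 r \left(6 + r\right)$
$S{\left(P \right)} = 0$ ($S{\left(P \right)} = \left(-2\right) \left(-6\right) \left(6 - 6\right) = \left(-2\right) \left(-6\right) 0 = 0$)
$B = 4$ ($B = 4 - \left(-5\right) 0 = 4 - 0 = 4 + 0 = 4$)
$B^{2} = 4^{2} = 16$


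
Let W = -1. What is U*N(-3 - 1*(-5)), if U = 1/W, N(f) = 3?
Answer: -3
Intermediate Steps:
U = -1 (U = 1/(-1) = -1)
U*N(-3 - 1*(-5)) = -1*3 = -3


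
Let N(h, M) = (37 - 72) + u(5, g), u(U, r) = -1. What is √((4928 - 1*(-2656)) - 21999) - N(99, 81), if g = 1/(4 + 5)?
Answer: 36 + 31*I*√15 ≈ 36.0 + 120.06*I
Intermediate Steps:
g = ⅑ (g = 1/9 = ⅑ ≈ 0.11111)
N(h, M) = -36 (N(h, M) = (37 - 72) - 1 = -35 - 1 = -36)
√((4928 - 1*(-2656)) - 21999) - N(99, 81) = √((4928 - 1*(-2656)) - 21999) - 1*(-36) = √((4928 + 2656) - 21999) + 36 = √(7584 - 21999) + 36 = √(-14415) + 36 = 31*I*√15 + 36 = 36 + 31*I*√15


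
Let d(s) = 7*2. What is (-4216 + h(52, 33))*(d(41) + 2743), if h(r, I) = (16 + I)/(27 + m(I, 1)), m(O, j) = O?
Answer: -232425209/20 ≈ -1.1621e+7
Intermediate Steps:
d(s) = 14
h(r, I) = (16 + I)/(27 + I)
(-4216 + h(52, 33))*(d(41) + 2743) = (-4216 + (16 + 33)/(27 + 33))*(14 + 2743) = (-4216 + 49/60)*2757 = -252911/60*2757 = -232425209/20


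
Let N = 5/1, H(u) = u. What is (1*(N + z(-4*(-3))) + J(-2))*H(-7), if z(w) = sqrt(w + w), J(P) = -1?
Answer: -28 - 14*sqrt(6) ≈ -62.293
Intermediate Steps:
z(w) = sqrt(2)*sqrt(w) (z(w) = sqrt(2*w) = sqrt(2)*sqrt(w))
N = 5 (N = 5*1 = 5)
(1*(N + z(-4*(-3))) + J(-2))*H(-7) = (1*(5 + sqrt(2)*sqrt(-4*(-3))) - 1)*(-7) = (1*(5 + sqrt(2)*sqrt(12)) - 1)*(-7) = (1*(5 + sqrt(2)*(2*sqrt(3))) - 1)*(-7) = (1*(5 + 2*sqrt(6)) - 1)*(-7) = ((5 + 2*sqrt(6)) - 1)*(-7) = (4 + 2*sqrt(6))*(-7) = -28 - 14*sqrt(6)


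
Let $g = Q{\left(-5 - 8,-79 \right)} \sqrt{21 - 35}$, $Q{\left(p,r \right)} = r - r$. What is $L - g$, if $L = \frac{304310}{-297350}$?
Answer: $- \frac{30431}{29735} \approx -1.0234$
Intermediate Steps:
$Q{\left(p,r \right)} = 0$
$g = 0$ ($g = 0 \sqrt{21 - 35} = 0 \sqrt{-14} = 0 i \sqrt{14} = 0$)
$L = - \frac{30431}{29735}$ ($L = 304310 \left(- \frac{1}{297350}\right) = - \frac{30431}{29735} \approx -1.0234$)
$L - g = - \frac{30431}{29735} - 0 = - \frac{30431}{29735} + 0 = - \frac{30431}{29735}$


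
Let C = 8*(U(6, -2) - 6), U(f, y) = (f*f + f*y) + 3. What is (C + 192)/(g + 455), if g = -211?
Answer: 90/61 ≈ 1.4754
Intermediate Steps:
U(f, y) = 3 + f² + f*y (U(f, y) = (f² + f*y) + 3 = 3 + f² + f*y)
C = 168 (C = 8*((3 + 6² + 6*(-2)) - 6) = 8*((3 + 36 - 12) - 6) = 8*(27 - 6) = 8*21 = 168)
(C + 192)/(g + 455) = (168 + 192)/(-211 + 455) = 360/244 = 360*(1/244) = 90/61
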